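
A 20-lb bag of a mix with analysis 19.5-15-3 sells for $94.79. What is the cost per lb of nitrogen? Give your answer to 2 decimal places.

N in bag = 20 × 19.5% = 3.9 lb.
Cost per lb N = $94.79 / 3.9 = $24.3051.

$24.31 per lb N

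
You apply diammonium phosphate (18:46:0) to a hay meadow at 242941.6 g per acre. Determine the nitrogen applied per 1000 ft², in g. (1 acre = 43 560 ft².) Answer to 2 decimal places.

1003.89 g N per thousand sq ft

nitrogen per acre = 242941.6 × 18% = 43729.5 g.
Convert to per 1000 ft²: 43729.5 × 0.0229568 = 1003.891 g.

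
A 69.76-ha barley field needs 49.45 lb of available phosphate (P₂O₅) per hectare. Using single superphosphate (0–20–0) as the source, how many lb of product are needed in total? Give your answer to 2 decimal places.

17248.16 lb

Product per hectare = 49.45 / 20% = 247.25 lb.
Total product = 247.25 × 69.76 = 17248.16 lb.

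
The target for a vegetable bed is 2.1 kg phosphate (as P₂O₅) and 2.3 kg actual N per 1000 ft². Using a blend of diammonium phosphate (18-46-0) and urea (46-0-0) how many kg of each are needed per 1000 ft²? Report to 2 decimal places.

With a, b = kg per 1000 ft² of diammonium phosphate and urea:
P₂O₅: 0.46·a + 0·b = 2.1
N: 0.18·a + 0.46·b = 2.3
Eliminate b: (row1) − 0/0.46·(row2) → 0.46·a = 2.1, so a = 4.56522.
Then b = (2.3 − 0.18·4.56522) / 0.46 = 3.21361.

4.57 kg diammonium phosphate, 3.21 kg urea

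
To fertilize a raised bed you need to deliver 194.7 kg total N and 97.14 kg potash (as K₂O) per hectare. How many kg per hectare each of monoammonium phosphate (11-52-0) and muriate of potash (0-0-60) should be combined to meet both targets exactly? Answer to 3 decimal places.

With a, b = kg per hectare of monoammonium phosphate and muriate of potash:
N: 0.11·a + 0·b = 194.7
K₂O: 0·a + 0.6·b = 97.14
Solving simultaneously: a = 1770, b = 161.9.

1770.000 kg monoammonium phosphate, 161.900 kg muriate of potash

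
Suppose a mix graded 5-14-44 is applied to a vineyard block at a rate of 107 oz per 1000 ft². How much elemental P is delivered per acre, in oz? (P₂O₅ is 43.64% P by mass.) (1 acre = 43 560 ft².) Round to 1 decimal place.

284.8 oz P per acre

P₂O₅ per 1000 ft² = 107 × 14% = 14.98 oz.
Elemental P = 14.98 × 0.4364 = 6.53727 oz per 1000 ft².
Convert to per acre: 6.53727 × 43.56 = 284.764 oz.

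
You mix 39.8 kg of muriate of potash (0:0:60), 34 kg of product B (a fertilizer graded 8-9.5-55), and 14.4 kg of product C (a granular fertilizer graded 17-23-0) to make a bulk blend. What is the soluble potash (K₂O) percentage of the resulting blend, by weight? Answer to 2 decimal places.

Total mass = 39.8 + 34 + 14.4 = 88.2 kg.
K₂O mass = 60%×39.8 + 55%×34 + 0%×14.4 = 42.58 kg.
% K₂O = 42.58 / 88.2 = 48.2766%.

48.28% K₂O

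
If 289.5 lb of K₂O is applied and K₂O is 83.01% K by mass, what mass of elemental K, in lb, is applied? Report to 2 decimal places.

K = 289.5 × 0.8301 = 240.314 lb.

240.31 lb K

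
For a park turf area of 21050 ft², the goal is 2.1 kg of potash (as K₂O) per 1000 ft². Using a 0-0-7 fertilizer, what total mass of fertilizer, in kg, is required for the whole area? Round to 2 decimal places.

631.50 kg

Product per 1000 ft² = 2.1 / 7% = 30 kg.
Total product = 30 × 21050 / 1000 = 631.5 kg.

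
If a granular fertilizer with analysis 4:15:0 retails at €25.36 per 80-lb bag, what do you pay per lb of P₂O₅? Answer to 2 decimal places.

€2.11 per lb P₂O₅

P₂O₅ in bag = 80 × 15% = 12 lb.
Cost per lb P₂O₅ = €25.36 / 12 = €2.1133.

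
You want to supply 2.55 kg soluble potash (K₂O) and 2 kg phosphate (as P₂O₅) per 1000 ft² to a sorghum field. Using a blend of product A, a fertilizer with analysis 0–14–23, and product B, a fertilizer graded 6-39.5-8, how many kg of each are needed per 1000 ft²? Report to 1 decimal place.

10.6 kg product A, 1.3 kg product B

Per-1000 ft² balance (a = product A, b = product B):
K₂O: 0.23·a + 0.08·b = 2.55
P₂O₅: 0.14·a + 0.395·b = 2
From row1: a = (2.55 − 0.08·b) / 0.23.
Into row2: 0.14·(2.55 − 0.08·b)/0.23 + 0.395·b = 2 → b = 1.29316, a = 10.6372.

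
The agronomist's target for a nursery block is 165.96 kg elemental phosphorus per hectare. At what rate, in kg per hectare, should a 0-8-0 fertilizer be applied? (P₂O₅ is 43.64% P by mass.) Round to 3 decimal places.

4753.666 kg of product per hectare

As P₂O₅: 165.96 / 0.4364 = 380.293 kg per hectare.
Product per hectare = 380.293 / 8% = 4753.6664 kg.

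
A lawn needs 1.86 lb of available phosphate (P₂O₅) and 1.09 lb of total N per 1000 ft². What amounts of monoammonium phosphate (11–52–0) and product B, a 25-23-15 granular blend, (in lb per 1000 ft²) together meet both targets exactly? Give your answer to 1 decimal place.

2.0 lb monoammonium phosphate, 3.5 lb product B

With a, b = lb per 1000 ft² of monoammonium phosphate and product B:
P₂O₅: 0.52·a + 0.23·b = 1.86
N: 0.11·a + 0.25·b = 1.09
From row1: a = (1.86 − 0.23·b) / 0.52.
Into row2: 0.11·(1.86 − 0.23·b)/0.52 + 0.25·b = 1.09 → b = 3.45941, a = 2.0468.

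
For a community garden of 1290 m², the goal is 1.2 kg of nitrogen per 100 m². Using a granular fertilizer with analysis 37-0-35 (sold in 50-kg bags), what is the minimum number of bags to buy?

1 bags

Product per 100 m² = 1.2 / 37% = 3.24324 kg.
Total product = 3.24324 × 1290 / 100 = 41.8378 kg.
Bags = ⌈41.8378 / 50⌉ = 1.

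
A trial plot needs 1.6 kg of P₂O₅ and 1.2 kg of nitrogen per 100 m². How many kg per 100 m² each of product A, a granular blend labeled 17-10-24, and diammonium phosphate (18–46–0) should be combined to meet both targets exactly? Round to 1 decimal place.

4.4 kg product A, 2.5 kg diammonium phosphate

With a, b = kg per 100 m² of product A and diammonium phosphate:
P₂O₅: 0.1·a + 0.46·b = 1.6
N: 0.17·a + 0.18·b = 1.2
Eliminate a: (row1) − 0.1/0.17·(row2) → 0.354118·b = 0.894118, so b = 2.52492.
Back-substitute: a = (1.6 − 0.46·2.52492) / 0.1 = 4.38538.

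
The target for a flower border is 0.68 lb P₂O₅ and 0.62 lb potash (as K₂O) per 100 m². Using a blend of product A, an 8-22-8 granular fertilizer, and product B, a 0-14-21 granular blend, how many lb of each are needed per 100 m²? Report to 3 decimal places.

1.600 lb product A, 2.343 lb product B

Per-100 m² balance (a = product A, b = product B):
P₂O₅: 0.22·a + 0.14·b = 0.68
K₂O: 0.08·a + 0.21·b = 0.62
Eliminate b: (row1) − 0.14/0.21·(row2) → 0.166667·a = 0.266667, so a = 1.6.
Then b = (0.62 − 0.08·1.6) / 0.21 = 2.34286.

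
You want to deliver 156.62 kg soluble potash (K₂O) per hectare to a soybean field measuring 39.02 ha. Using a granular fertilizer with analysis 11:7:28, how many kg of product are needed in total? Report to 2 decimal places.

21826.12 kg

Product per hectare = 156.62 / 28% = 559.357 kg.
Total product = 559.357 × 39.02 = 21826.116 kg.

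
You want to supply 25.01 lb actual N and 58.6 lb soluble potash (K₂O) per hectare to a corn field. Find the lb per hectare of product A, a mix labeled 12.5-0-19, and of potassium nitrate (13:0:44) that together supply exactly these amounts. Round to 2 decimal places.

111.76 lb product A, 84.92 lb potassium nitrate

With a, b = lb per hectare of product A and potassium nitrate:
N: 0.125·a + 0.13·b = 25.01
K₂O: 0.19·a + 0.44·b = 58.6
Eliminate a: (row1) − 0.125/0.19·(row2) → -0.159474·b = -13.5426, so b = 84.9208.
Back-substitute: a = (25.01 − 0.13·84.9208) / 0.125 = 111.762.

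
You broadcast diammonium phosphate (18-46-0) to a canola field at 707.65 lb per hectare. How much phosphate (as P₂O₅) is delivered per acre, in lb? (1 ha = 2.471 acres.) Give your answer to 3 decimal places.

131.736 lb P₂O₅ per acre

P₂O₅ per hectare = 707.65 × 46% = 325.519 lb.
Convert to per acre: 325.519 × 0.404694 = 131.7357 lb.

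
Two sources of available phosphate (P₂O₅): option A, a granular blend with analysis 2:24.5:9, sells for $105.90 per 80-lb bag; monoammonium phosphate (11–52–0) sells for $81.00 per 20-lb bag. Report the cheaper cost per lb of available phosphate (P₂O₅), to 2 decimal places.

option A: P₂O₅ per bag = 80 × 24.5% = 19.6 lb; cost = 105.90 / 19.6 = $5.4031/lb P₂O₅.
monoammonium phosphate: P₂O₅ per bag = 20 × 52% = 10.4 lb; cost = 81.00 / 10.4 = $7.7885/lb P₂O₅.
option A is cheaper.

$5.40 per lb P₂O₅ (option A)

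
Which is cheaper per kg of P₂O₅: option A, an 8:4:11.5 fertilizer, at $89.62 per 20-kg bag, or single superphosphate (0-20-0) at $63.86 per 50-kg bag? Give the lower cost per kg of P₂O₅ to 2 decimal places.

option A: P₂O₅ per bag = 20 × 4% = 0.8 kg; cost = 89.62 / 0.8 = $112.0250/kg P₂O₅.
single superphosphate: P₂O₅ per bag = 50 × 20% = 10 kg; cost = 63.86 / 10 = $6.3860/kg P₂O₅.
single superphosphate is cheaper.

$6.39 per kg P₂O₅ (single superphosphate)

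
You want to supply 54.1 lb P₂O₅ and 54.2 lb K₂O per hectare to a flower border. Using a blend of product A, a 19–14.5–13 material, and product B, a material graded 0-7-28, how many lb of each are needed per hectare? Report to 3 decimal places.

360.444 lb product A, 26.222 lb product B

With a, b = lb per hectare of product A and product B:
P₂O₅: 0.145·a + 0.07·b = 54.1
K₂O: 0.13·a + 0.28·b = 54.2
Solving simultaneously: a = 360.4444, b = 26.2222.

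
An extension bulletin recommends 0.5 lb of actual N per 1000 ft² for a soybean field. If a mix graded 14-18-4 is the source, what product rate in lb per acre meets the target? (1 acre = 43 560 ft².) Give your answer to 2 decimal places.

155.57 lb of product per acre

Product per 1000 ft² = 0.5 / 14% = 3.57143 lb.
Convert to per acre: 3.57143 × 43.56 = 155.571 lb.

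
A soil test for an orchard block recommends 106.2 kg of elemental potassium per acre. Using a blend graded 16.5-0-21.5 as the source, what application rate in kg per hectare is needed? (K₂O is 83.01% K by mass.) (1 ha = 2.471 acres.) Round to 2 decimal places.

1470.38 kg of product per hectare

As K₂O: 106.2 / 0.8301 = 127.936 kg per acre.
Product per acre = 127.936 / 21.5% = 595.053 kg.
Convert to per hectare: 595.053 × 2.471 = 1470.376 kg.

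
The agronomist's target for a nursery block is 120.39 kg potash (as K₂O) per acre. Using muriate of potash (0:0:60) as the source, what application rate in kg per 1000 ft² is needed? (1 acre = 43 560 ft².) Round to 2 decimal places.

4.61 kg of product per thousand sq ft

Product per acre = 120.39 / 60% = 200.65 kg.
Convert to per 1000 ft²: 200.65 × 0.0229568 = 4.60629 kg.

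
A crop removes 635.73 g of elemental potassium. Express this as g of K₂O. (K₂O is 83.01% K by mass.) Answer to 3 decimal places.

765.847 g K₂O

K₂O = 635.73 / 0.8301 = 765.84749 g.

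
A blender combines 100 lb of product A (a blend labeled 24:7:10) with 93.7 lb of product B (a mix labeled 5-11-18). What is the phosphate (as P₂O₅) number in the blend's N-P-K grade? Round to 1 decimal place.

Total mass = 100 + 93.7 = 193.7 lb.
P₂O₅ mass = 7%×100 + 11%×93.7 = 17.307 lb.
% P₂O₅ = 17.307 / 193.7 = 8.93495%.

8.9% P₂O₅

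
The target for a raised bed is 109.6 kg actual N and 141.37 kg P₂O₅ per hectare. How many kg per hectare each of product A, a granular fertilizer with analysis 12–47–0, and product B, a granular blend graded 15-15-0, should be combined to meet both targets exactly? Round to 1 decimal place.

90.8 kg product A, 658.0 kg product B

With a, b = kg per hectare of product A and product B:
N: 0.12·a + 0.15·b = 109.6
P₂O₅: 0.47·a + 0.15·b = 141.37
Solving simultaneously: a = 90.7714, b = 658.0495.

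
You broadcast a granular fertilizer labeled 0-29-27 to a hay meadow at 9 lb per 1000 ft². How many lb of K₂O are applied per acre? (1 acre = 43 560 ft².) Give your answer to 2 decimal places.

K₂O per 1000 ft² = 9 × 27% = 2.43 lb.
Convert to per acre: 2.43 × 43.56 = 105.851 lb.

105.85 lb K₂O per acre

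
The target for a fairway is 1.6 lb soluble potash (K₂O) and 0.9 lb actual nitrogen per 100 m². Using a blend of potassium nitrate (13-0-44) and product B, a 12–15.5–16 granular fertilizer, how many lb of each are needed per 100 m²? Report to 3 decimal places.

Let a = lb of potassium nitrate, b = lb of product B (per 100 m²).
K₂O: 0.44·a + 0.16·b = 1.6
N: 0.13·a + 0.12·b = 0.9
Solving simultaneously: a = 1.5, b = 5.875.

1.500 lb potassium nitrate, 5.875 lb product B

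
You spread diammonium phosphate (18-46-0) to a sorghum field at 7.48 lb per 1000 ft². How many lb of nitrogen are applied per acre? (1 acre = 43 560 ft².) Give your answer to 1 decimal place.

58.6 lb N per acre

nitrogen per 1000 ft² = 7.48 × 18% = 1.3464 lb.
Convert to per acre: 1.3464 × 43.56 = 58.6492 lb.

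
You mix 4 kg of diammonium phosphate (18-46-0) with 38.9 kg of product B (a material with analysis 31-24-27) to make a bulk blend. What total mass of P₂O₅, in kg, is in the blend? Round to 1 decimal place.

11.2 kg P₂O₅

P₂O₅ mass = 46%×4 + 24%×38.9 = 11.176 kg.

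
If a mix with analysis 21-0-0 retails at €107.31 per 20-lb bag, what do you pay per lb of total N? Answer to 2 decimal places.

N in bag = 20 × 21% = 4.2 lb.
Cost per lb N = €107.31 / 4.2 = €25.5500.

€25.55 per lb N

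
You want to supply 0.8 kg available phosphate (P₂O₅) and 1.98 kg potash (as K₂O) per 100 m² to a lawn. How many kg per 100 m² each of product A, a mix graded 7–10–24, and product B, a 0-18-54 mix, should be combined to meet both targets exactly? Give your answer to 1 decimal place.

7.0 kg product A, 0.6 kg product B

Let a = kg of product A, b = kg of product B (per 100 m²).
P₂O₅: 0.1·a + 0.18·b = 0.8
K₂O: 0.24·a + 0.54·b = 1.98
Eliminate a: (row1) − 0.1/0.24·(row2) → -0.045·b = -0.025, so b = 0.555556.
Back-substitute: a = (0.8 − 0.18·0.555556) / 0.1 = 7.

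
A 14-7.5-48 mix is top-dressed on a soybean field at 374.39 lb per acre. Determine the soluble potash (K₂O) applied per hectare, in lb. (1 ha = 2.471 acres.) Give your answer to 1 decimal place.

K₂O per acre = 374.39 × 48% = 179.707 lb.
Convert to per hectare: 179.707 × 2.471 = 444.056 lb.

444.1 lb K₂O per hectare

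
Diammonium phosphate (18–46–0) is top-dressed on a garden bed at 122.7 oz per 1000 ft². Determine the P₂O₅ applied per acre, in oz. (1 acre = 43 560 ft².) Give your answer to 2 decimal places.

2458.61 oz P₂O₅ per acre

P₂O₅ per 1000 ft² = 122.7 × 46% = 56.442 oz.
Convert to per acre: 56.442 × 43.56 = 2458.614 oz.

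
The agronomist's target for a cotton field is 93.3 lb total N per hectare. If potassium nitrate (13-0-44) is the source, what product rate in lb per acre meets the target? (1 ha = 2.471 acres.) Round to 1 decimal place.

290.4 lb of product per acre

Product per hectare = 93.3 / 13% = 717.692 lb.
Convert to per acre: 717.692 × 0.404694 = 290.446 lb.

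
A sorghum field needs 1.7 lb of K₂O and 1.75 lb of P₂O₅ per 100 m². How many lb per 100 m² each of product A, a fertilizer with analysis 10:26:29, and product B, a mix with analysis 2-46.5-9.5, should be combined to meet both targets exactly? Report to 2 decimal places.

Per-100 m² balance (a = product A, b = product B):
K₂O: 0.29·a + 0.095·b = 1.7
P₂O₅: 0.26·a + 0.465·b = 1.75
Solving simultaneously: a = 5.66727, b = 0.594644.

5.67 lb product A, 0.59 lb product B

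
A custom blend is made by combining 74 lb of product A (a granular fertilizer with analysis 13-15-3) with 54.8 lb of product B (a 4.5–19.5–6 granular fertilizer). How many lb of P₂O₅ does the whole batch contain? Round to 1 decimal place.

P₂O₅ mass = 15%×74 + 19.5%×54.8 = 21.786 lb.

21.8 lb P₂O₅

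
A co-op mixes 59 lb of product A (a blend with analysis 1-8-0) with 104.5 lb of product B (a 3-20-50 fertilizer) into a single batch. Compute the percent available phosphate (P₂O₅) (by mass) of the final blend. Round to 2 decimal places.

Total mass = 59 + 104.5 = 163.5 lb.
P₂O₅ mass = 8%×59 + 20%×104.5 = 25.62 lb.
% P₂O₅ = 25.62 / 163.5 = 15.6697%.

15.67% P₂O₅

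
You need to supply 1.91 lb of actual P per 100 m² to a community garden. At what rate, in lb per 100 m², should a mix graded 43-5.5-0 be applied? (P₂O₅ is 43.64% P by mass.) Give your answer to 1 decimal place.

79.6 lb of product per hundred sq m

As P₂O₅: 1.91 / 0.4364 = 4.37672 lb per 100 m².
Product per 100 m² = 4.37672 / 5.5% = 79.5767 lb.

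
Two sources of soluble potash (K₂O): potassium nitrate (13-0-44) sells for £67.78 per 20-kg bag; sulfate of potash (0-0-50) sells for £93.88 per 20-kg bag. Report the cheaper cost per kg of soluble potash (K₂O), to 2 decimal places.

£7.70 per kg K₂O (potassium nitrate)

potassium nitrate: K₂O per bag = 20 × 44% = 8.8 kg; cost = 67.78 / 8.8 = £7.7023/kg K₂O.
sulfate of potash: K₂O per bag = 20 × 50% = 10 kg; cost = 93.88 / 10 = £9.3880/kg K₂O.
potassium nitrate is cheaper.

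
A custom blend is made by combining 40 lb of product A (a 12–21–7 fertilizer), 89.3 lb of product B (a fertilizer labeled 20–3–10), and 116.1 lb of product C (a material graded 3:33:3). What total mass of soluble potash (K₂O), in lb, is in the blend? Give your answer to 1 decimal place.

15.2 lb K₂O

K₂O mass = 7%×40 + 10%×89.3 + 3%×116.1 = 15.213 lb.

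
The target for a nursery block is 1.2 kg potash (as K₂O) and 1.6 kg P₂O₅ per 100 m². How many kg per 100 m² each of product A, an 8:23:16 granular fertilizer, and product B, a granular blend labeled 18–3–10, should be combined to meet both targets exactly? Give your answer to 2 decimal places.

6.81 kg product A, 1.10 kg product B

Per-100 m² balance (a = product A, b = product B):
K₂O: 0.16·a + 0.1·b = 1.2
P₂O₅: 0.23·a + 0.03·b = 1.6
Eliminate a: (row1) − 0.16/0.23·(row2) → 0.0791304·b = 0.0869565, so b = 1.0989.
Back-substitute: a = (1.2 − 0.1·1.0989) / 0.16 = 6.81319.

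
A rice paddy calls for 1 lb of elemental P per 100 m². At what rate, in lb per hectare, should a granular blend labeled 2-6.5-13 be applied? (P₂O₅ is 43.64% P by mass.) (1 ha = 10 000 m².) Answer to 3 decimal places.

3525.347 lb of product per hectare

As P₂O₅: 1 / 0.4364 = 2.29148 lb per 100 m².
Product per 100 m² = 2.29148 / 6.5% = 35.2535 lb.
Convert to per hectare: 35.2535 × 100 = 3525.3472 lb.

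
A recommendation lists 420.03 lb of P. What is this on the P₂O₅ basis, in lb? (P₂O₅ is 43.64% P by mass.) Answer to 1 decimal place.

P₂O₅ = 420.03 / 0.4364 = 962.489 lb.

962.5 lb P₂O₅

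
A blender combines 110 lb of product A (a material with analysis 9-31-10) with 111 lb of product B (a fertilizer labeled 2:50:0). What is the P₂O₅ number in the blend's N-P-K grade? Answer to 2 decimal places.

Total mass = 110 + 111 = 221 lb.
P₂O₅ mass = 31%×110 + 50%×111 = 89.6 lb.
% P₂O₅ = 89.6 / 221 = 40.543%.

40.54% P₂O₅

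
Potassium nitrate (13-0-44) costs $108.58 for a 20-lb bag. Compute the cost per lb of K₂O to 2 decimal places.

K₂O in bag = 20 × 44% = 8.8 lb.
Cost per lb K₂O = $108.58 / 8.8 = $12.3386.

$12.34 per lb K₂O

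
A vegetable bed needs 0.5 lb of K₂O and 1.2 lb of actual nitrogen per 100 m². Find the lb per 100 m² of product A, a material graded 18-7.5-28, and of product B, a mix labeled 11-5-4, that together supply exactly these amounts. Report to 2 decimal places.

0.30 lb product A, 10.42 lb product B

Let a = lb of product A, b = lb of product B (per 100 m²).
K₂O: 0.28·a + 0.04·b = 0.5
N: 0.18·a + 0.11·b = 1.2
Eliminate b: (row1) − 0.04/0.11·(row2) → 0.214545·a = 0.0636364, so a = 0.29661.
Then b = (1.2 − 0.18·0.29661) / 0.11 = 10.4237.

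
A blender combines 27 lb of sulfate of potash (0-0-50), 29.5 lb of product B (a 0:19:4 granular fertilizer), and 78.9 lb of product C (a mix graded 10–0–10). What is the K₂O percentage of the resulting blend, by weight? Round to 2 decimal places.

Total mass = 27 + 29.5 + 78.9 = 135.4 lb.
K₂O mass = 50%×27 + 4%×29.5 + 10%×78.9 = 22.57 lb.
% K₂O = 22.57 / 135.4 = 16.6691%.

16.67% K₂O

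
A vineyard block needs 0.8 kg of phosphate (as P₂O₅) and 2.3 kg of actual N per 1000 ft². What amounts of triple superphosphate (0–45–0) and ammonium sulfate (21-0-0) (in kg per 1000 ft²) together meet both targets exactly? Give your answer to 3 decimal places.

1.778 kg triple superphosphate, 10.952 kg ammonium sulfate

With a, b = kg per 1000 ft² of triple superphosphate and ammonium sulfate:
P₂O₅: 0.45·a + 0·b = 0.8
N: 0·a + 0.21·b = 2.3
Solving simultaneously: a = 1.77778, b = 10.9524.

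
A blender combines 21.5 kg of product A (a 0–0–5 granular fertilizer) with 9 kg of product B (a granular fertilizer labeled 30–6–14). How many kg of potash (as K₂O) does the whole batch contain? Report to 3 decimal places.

2.335 kg K₂O

K₂O mass = 5%×21.5 + 14%×9 = 2.335 kg.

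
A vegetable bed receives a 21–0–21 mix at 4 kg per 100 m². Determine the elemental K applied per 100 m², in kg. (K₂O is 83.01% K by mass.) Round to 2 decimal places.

0.70 kg K per hundred sq m

K₂O per 100 m² = 4 × 21% = 0.84 kg.
Elemental K = 0.84 × 0.8301 = 0.697284 kg per 100 m².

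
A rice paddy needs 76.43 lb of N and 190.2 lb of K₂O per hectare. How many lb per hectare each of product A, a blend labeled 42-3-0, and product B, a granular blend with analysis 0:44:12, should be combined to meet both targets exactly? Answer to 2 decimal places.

With a, b = lb per hectare of product A and product B:
N: 0.42·a + 0·b = 76.43
K₂O: 0·a + 0.12·b = 190.2
Solving simultaneously: a = 181.976, b = 1585.

181.98 lb product A, 1585.00 lb product B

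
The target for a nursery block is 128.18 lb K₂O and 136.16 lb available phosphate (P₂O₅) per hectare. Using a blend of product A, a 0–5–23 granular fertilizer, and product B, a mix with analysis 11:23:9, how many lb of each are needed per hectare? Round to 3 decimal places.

355.930 lb product A, 514.624 lb product B

With a, b = lb per hectare of product A and product B:
K₂O: 0.23·a + 0.09·b = 128.18
P₂O₅: 0.05·a + 0.23·b = 136.16
Solving simultaneously: a = 355.9298, b = 514.62397.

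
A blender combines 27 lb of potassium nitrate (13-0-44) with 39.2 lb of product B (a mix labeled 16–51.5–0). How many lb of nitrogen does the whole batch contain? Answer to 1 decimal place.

N mass = 13%×27 + 16%×39.2 = 9.782 lb.

9.8 lb N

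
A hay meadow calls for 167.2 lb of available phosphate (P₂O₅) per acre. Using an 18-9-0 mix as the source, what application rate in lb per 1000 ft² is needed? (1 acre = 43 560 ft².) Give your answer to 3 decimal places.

Product per acre = 167.2 / 9% = 1857.78 lb.
Convert to per 1000 ft²: 1857.78 × 0.0229568 = 42.6487 lb.

42.649 lb of product per thousand sq ft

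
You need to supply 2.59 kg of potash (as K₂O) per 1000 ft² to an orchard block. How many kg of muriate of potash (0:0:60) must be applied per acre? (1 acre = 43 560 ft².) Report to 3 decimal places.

Product per 1000 ft² = 2.59 / 60% = 4.31667 kg.
Convert to per acre: 4.31667 × 43.56 = 188.034 kg.

188.034 kg of product per acre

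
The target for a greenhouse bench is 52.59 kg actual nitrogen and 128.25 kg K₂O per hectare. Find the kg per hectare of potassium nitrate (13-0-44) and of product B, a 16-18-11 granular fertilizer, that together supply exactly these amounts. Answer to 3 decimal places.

262.658 kg potassium nitrate, 115.278 kg product B

Per-hectare balance (a = potassium nitrate, b = product B):
N: 0.13·a + 0.16·b = 52.59
K₂O: 0.44·a + 0.11·b = 128.25
Eliminate a: (row1) − 0.13/0.44·(row2) → 0.1275·b = 14.698, so b = 115.2781.
Back-substitute: a = (52.59 − 0.16·115.2781) / 0.13 = 262.6578.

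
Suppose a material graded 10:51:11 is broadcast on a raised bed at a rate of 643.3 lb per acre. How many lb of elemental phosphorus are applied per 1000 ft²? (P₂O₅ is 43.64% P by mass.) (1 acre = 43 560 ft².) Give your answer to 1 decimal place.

3.3 lb P per thousand sq ft

P₂O₅ per acre = 643.3 × 51% = 328.083 lb.
Elemental P = 328.083 × 0.4364 = 143.175 lb per acre.
Convert to per 1000 ft²: 143.175 × 0.0229568 = 3.28686 lb.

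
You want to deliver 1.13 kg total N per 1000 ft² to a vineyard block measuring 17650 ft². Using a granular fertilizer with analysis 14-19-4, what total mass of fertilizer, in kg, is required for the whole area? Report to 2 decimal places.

142.46 kg

Product per 1000 ft² = 1.13 / 14% = 8.07143 kg.
Total product = 8.07143 × 17650 / 1000 = 142.461 kg.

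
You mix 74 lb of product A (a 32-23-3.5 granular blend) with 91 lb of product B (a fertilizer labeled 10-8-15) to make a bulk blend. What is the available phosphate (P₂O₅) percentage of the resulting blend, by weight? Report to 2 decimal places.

14.73% P₂O₅

Total mass = 74 + 91 = 165 lb.
P₂O₅ mass = 23%×74 + 8%×91 = 24.3 lb.
% P₂O₅ = 24.3 / 165 = 14.7273%.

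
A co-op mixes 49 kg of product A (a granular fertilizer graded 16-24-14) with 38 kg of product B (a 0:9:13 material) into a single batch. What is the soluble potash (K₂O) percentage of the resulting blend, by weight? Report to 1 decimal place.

Total mass = 49 + 38 = 87 kg.
K₂O mass = 14%×49 + 13%×38 = 11.8 kg.
% K₂O = 11.8 / 87 = 13.5632%.

13.6% K₂O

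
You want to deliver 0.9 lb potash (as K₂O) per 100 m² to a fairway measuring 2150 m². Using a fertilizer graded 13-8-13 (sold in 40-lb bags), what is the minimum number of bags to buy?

4 bags

Product per 100 m² = 0.9 / 13% = 6.92308 lb.
Total product = 6.92308 × 2150 / 100 = 148.846 lb.
Bags = ⌈148.846 / 40⌉ = 4.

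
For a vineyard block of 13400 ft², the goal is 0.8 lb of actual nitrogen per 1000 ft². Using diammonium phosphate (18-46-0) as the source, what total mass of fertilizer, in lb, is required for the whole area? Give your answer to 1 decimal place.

Product per 1000 ft² = 0.8 / 18% = 4.44444 lb.
Total product = 4.44444 × 13400 / 1000 = 59.5556 lb.

59.6 lb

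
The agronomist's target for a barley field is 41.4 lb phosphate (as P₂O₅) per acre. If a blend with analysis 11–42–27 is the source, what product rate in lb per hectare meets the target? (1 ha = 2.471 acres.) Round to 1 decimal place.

Product per acre = 41.4 / 42% = 98.5714 lb.
Convert to per hectare: 98.5714 × 2.471 = 243.57 lb.

243.6 lb of product per hectare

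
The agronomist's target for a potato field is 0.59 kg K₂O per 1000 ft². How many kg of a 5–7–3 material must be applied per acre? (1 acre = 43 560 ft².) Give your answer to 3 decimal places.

856.680 kg of product per acre

Product per 1000 ft² = 0.59 / 3% = 19.6667 kg.
Convert to per acre: 19.6667 × 43.56 = 856.68 kg.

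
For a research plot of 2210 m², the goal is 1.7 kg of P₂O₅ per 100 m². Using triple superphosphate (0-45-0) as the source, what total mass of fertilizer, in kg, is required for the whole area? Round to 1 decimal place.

Product per 100 m² = 1.7 / 45% = 3.77778 kg.
Total product = 3.77778 × 2210 / 100 = 83.4889 kg.

83.5 kg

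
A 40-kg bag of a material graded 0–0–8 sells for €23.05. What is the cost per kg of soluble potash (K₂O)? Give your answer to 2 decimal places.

€7.20 per kg K₂O

K₂O in bag = 40 × 8% = 3.2 kg.
Cost per kg K₂O = €23.05 / 3.2 = €7.2031.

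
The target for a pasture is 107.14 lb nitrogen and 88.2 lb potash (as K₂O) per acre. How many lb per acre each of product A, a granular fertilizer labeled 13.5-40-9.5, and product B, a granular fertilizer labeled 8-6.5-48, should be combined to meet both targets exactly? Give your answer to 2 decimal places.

775.72 lb product A, 30.22 lb product B

Per-acre balance (a = product A, b = product B):
N: 0.135·a + 0.08·b = 107.14
K₂O: 0.095·a + 0.48·b = 88.2
From row1: a = (107.14 − 0.08·b) / 0.135.
Into row2: 0.095·(107.14 − 0.08·b)/0.135 + 0.48·b = 88.2 → b = 30.222, a = 775.7203.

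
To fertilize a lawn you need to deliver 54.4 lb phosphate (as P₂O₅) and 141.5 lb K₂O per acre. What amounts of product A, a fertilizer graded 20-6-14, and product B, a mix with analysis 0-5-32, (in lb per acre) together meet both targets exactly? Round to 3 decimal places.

With a, b = lb per acre of product A and product B:
P₂O₅: 0.06·a + 0.05·b = 54.4
K₂O: 0.14·a + 0.32·b = 141.5
Eliminate a: (row1) − 0.06/0.14·(row2) → -0.0871429·b = -6.24286, so b = 71.6393.
Back-substitute: a = (54.4 − 0.05·71.6393) / 0.06 = 846.9672.

846.967 lb product A, 71.639 lb product B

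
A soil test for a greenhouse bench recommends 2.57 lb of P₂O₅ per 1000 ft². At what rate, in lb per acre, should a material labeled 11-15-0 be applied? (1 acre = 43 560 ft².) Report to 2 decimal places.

Product per 1000 ft² = 2.57 / 15% = 17.1333 lb.
Convert to per acre: 17.1333 × 43.56 = 746.328 lb.

746.33 lb of product per acre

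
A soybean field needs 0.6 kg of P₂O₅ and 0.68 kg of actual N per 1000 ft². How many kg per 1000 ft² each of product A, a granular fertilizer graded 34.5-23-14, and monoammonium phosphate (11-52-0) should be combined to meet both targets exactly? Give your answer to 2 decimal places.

1.87 kg product A, 0.33 kg monoammonium phosphate

Let a = kg of product A, b = kg of monoammonium phosphate (per 1000 ft²).
P₂O₅: 0.23·a + 0.52·b = 0.6
N: 0.345·a + 0.11·b = 0.68
Solving simultaneously: a = 1.86632, b = 0.328358.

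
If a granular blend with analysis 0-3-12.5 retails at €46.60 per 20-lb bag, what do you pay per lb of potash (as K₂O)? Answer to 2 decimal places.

K₂O in bag = 20 × 12.5% = 2.5 lb.
Cost per lb K₂O = €46.60 / 2.5 = €18.6400.

€18.64 per lb K₂O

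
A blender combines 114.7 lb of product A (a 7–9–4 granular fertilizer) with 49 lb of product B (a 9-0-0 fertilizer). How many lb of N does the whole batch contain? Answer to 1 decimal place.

N mass = 7%×114.7 + 9%×49 = 12.439 lb.

12.4 lb N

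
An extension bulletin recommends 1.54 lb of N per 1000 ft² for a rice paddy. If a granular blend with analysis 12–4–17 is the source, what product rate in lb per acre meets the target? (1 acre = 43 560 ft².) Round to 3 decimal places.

559.020 lb of product per acre

Product per 1000 ft² = 1.54 / 12% = 12.8333 lb.
Convert to per acre: 12.8333 × 43.56 = 559.02 lb.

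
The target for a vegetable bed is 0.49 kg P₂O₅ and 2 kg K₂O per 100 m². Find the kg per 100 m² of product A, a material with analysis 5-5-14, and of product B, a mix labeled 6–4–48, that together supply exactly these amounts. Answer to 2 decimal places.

Let a = kg of product A, b = kg of product B (per 100 m²).
P₂O₅: 0.05·a + 0.04·b = 0.49
K₂O: 0.14·a + 0.48·b = 2
Eliminate b: (row1) − 0.04/0.48·(row2) → 0.0383333·a = 0.323333, so a = 8.43478.
Then b = (2 − 0.14·8.43478) / 0.48 = 1.70652.

8.43 kg product A, 1.71 kg product B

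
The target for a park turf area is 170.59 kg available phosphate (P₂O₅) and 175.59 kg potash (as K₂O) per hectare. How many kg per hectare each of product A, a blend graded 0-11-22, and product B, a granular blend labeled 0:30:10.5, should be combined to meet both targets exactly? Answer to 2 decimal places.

638.48 kg product A, 334.53 kg product B

Per-hectare balance (a = product A, b = product B):
P₂O₅: 0.11·a + 0.3·b = 170.59
K₂O: 0.22·a + 0.105·b = 175.59
Eliminate a: (row1) − 0.11/0.22·(row2) → 0.2475·b = 82.795, so b = 334.525.
Back-substitute: a = (170.59 − 0.3·334.525) / 0.11 = 638.477.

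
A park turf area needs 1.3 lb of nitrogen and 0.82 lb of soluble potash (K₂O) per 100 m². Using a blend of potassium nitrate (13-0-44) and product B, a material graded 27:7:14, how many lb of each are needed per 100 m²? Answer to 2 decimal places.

0.39 lb potassium nitrate, 4.63 lb product B

Per-100 m² balance (a = potassium nitrate, b = product B):
N: 0.13·a + 0.27·b = 1.3
K₂O: 0.44·a + 0.14·b = 0.82
Eliminate a: (row1) − 0.13/0.44·(row2) → 0.228636·b = 1.05773, so b = 4.62624.
Back-substitute: a = (1.3 − 0.27·4.62624) / 0.13 = 0.39165.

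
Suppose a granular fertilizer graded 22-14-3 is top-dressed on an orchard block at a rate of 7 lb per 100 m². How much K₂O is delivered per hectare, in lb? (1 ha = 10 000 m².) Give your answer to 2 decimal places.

K₂O per 100 m² = 7 × 3% = 0.21 lb.
Convert to per hectare: 0.21 × 100 = 21 lb.

21.00 lb K₂O per hectare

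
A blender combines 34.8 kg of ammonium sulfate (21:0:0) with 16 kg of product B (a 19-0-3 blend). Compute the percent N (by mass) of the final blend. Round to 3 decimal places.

20.370% N

Total mass = 34.8 + 16 = 50.8 kg.
N mass = 21%×34.8 + 19%×16 = 10.348 kg.
% N = 10.348 / 50.8 = 20.3701%.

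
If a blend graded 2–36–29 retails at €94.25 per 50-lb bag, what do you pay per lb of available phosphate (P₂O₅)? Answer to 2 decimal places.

P₂O₅ in bag = 50 × 36% = 18 lb.
Cost per lb P₂O₅ = €94.25 / 18 = €5.2361.

€5.24 per lb P₂O₅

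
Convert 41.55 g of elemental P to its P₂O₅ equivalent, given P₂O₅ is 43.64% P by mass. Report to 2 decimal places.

P₂O₅ = 41.55 / 0.4364 = 95.2108 g.

95.21 g P₂O₅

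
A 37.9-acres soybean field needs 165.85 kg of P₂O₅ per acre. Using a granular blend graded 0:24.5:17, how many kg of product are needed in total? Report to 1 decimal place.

25656.0 kg

Product per acre = 165.85 / 24.5% = 676.939 kg.
Total product = 676.939 × 37.9 = 25655.98 kg.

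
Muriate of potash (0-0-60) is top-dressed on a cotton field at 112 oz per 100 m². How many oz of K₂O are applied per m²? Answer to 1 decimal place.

K₂O per 100 m² = 112 × 60% = 67.2 oz.
Convert to per m²: 67.2 × 0.01 = 0.672 oz.

0.7 oz K₂O per sq m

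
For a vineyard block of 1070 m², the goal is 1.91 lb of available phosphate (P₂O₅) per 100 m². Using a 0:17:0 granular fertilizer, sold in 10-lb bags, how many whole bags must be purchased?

13 bags

Product per 100 m² = 1.91 / 17% = 11.2353 lb.
Total product = 11.2353 × 1070 / 100 = 120.218 lb.
Bags = ⌈120.218 / 10⌉ = 13.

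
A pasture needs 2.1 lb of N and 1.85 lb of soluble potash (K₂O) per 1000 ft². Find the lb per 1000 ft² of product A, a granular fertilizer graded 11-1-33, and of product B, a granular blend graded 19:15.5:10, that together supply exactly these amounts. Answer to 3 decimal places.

2.737 lb product A, 9.468 lb product B

With a, b = lb per 1000 ft² of product A and product B:
N: 0.11·a + 0.19·b = 2.1
K₂O: 0.33·a + 0.1·b = 1.85
Eliminate b: (row1) − 0.19/0.1·(row2) → -0.517·a = -1.415, so a = 2.73694.
Then b = (1.85 − 0.33·2.73694) / 0.1 = 9.46809.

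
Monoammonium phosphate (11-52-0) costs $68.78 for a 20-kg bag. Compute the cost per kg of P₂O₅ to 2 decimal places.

$6.61 per kg P₂O₅

P₂O₅ in bag = 20 × 52% = 10.4 kg.
Cost per kg P₂O₅ = $68.78 / 10.4 = $6.6135.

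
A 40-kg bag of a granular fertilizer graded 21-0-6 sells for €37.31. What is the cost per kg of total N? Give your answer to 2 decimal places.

€4.44 per kg N

N in bag = 40 × 21% = 8.4 kg.
Cost per kg N = €37.31 / 8.4 = €4.4417.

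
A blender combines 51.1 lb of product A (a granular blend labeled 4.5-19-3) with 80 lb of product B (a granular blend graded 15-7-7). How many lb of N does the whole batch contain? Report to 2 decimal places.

N mass = 4.5%×51.1 + 15%×80 = 14.2995 lb.

14.30 lb N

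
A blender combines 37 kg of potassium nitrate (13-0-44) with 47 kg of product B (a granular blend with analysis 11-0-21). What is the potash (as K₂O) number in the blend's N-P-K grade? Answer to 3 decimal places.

31.131% K₂O

Total mass = 37 + 47 = 84 kg.
K₂O mass = 44%×37 + 21%×47 = 26.15 kg.
% K₂O = 26.15 / 84 = 31.13095%.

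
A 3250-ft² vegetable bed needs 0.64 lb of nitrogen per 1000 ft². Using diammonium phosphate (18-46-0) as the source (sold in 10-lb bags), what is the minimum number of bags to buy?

2 bags

Product per 1000 ft² = 0.64 / 18% = 3.55556 lb.
Total product = 3.55556 × 3250 / 1000 = 11.5556 lb.
Bags = ⌈11.5556 / 10⌉ = 2.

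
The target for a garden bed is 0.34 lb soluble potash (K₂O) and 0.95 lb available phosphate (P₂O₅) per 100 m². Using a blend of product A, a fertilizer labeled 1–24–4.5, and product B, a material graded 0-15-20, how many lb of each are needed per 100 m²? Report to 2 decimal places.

Per-100 m² balance (a = product A, b = product B):
K₂O: 0.045·a + 0.2·b = 0.34
P₂O₅: 0.24·a + 0.15·b = 0.95
From row1: a = (0.34 − 0.2·b) / 0.045.
Into row2: 0.24·(0.34 − 0.2·b)/0.045 + 0.15·b = 0.95 → b = 0.941818, a = 3.3697.

3.37 lb product A, 0.94 lb product B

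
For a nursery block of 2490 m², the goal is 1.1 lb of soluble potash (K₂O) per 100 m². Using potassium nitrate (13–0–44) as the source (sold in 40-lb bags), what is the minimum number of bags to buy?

Product per 100 m² = 1.1 / 44% = 2.5 lb.
Total product = 2.5 × 2490 / 100 = 62.25 lb.
Bags = ⌈62.25 / 40⌉ = 2.

2 bags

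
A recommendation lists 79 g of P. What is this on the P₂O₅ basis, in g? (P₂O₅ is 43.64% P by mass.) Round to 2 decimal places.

P₂O₅ = 79 / 0.4364 = 181.027 g.

181.03 g P₂O₅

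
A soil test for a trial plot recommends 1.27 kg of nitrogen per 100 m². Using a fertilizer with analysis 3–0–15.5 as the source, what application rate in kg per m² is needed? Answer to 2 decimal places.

Product per 100 m² = 1.27 / 3% = 42.3333 kg.
Convert to per m²: 42.3333 × 0.01 = 0.423333 kg.

0.42 kg of product per sq m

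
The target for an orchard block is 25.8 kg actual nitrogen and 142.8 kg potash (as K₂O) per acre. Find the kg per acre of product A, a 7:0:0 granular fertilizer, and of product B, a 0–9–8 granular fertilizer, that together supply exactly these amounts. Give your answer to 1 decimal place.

368.6 kg product A, 1785.0 kg product B

With a, b = kg per acre of product A and product B:
N: 0.07·a + 0·b = 25.8
K₂O: 0·a + 0.08·b = 142.8
Solving simultaneously: a = 368.571, b = 1785.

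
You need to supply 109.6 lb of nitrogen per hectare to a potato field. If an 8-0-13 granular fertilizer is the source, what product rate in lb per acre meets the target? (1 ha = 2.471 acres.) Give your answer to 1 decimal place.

Product per hectare = 109.6 / 8% = 1370 lb.
Convert to per acre: 1370 × 0.404694 = 554.431 lb.

554.4 lb of product per acre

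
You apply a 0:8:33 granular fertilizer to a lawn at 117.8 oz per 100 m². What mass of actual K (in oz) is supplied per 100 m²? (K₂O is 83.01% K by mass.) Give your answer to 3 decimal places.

32.269 oz K per hundred sq m

K₂O per 100 m² = 117.8 × 33% = 38.874 oz.
Elemental K = 38.874 × 0.8301 = 32.2693 oz per 100 m².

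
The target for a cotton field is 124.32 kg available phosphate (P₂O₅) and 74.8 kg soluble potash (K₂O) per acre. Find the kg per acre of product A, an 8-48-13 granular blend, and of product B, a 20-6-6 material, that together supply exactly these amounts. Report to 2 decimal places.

141.49 kg product A, 940.11 kg product B

With a, b = kg per acre of product A and product B:
P₂O₅: 0.48·a + 0.06·b = 124.32
K₂O: 0.13·a + 0.06·b = 74.8
From row1: a = (124.32 − 0.06·b) / 0.48.
Into row2: 0.13·(124.32 − 0.06·b)/0.48 + 0.06·b = 74.8 → b = 940.114, a = 141.486.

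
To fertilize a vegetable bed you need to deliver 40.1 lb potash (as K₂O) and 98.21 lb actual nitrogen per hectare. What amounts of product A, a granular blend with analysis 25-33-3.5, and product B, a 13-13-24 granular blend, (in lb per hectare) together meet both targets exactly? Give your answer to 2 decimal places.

331.06 lb product A, 118.80 lb product B

Per-hectare balance (a = product A, b = product B):
K₂O: 0.035·a + 0.24·b = 40.1
N: 0.25·a + 0.13·b = 98.21
From row1: a = (40.1 − 0.24·b) / 0.035.
Into row2: 0.25·(40.1 − 0.24·b)/0.035 + 0.13·b = 98.21 → b = 118.803, a = 331.062.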